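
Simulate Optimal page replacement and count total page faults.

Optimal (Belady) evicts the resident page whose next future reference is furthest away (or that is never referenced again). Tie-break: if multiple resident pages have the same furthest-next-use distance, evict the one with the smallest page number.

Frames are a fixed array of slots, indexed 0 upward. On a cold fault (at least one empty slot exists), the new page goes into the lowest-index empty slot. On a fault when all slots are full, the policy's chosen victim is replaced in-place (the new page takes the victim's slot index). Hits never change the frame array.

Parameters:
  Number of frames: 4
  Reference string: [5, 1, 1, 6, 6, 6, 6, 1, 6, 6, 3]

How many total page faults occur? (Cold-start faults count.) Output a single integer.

Answer: 4

Derivation:
Step 0: ref 5 → FAULT, frames=[5,-,-,-]
Step 1: ref 1 → FAULT, frames=[5,1,-,-]
Step 2: ref 1 → HIT, frames=[5,1,-,-]
Step 3: ref 6 → FAULT, frames=[5,1,6,-]
Step 4: ref 6 → HIT, frames=[5,1,6,-]
Step 5: ref 6 → HIT, frames=[5,1,6,-]
Step 6: ref 6 → HIT, frames=[5,1,6,-]
Step 7: ref 1 → HIT, frames=[5,1,6,-]
Step 8: ref 6 → HIT, frames=[5,1,6,-]
Step 9: ref 6 → HIT, frames=[5,1,6,-]
Step 10: ref 3 → FAULT, frames=[5,1,6,3]
Total faults: 4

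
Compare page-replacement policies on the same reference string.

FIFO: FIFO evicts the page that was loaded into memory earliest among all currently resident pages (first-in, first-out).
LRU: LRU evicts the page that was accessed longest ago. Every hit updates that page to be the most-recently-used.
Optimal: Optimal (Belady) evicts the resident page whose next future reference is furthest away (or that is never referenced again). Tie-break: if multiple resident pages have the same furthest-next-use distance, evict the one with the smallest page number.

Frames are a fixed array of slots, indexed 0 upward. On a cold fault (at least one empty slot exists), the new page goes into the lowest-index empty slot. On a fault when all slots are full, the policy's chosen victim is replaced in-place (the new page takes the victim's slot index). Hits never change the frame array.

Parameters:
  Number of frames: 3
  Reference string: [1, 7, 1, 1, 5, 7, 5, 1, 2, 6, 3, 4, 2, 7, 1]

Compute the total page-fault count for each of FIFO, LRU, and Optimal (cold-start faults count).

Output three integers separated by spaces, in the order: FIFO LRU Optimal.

Answer: 10 10 8

Derivation:
--- FIFO ---
  step 0: ref 1 -> FAULT, frames=[1,-,-] (faults so far: 1)
  step 1: ref 7 -> FAULT, frames=[1,7,-] (faults so far: 2)
  step 2: ref 1 -> HIT, frames=[1,7,-] (faults so far: 2)
  step 3: ref 1 -> HIT, frames=[1,7,-] (faults so far: 2)
  step 4: ref 5 -> FAULT, frames=[1,7,5] (faults so far: 3)
  step 5: ref 7 -> HIT, frames=[1,7,5] (faults so far: 3)
  step 6: ref 5 -> HIT, frames=[1,7,5] (faults so far: 3)
  step 7: ref 1 -> HIT, frames=[1,7,5] (faults so far: 3)
  step 8: ref 2 -> FAULT, evict 1, frames=[2,7,5] (faults so far: 4)
  step 9: ref 6 -> FAULT, evict 7, frames=[2,6,5] (faults so far: 5)
  step 10: ref 3 -> FAULT, evict 5, frames=[2,6,3] (faults so far: 6)
  step 11: ref 4 -> FAULT, evict 2, frames=[4,6,3] (faults so far: 7)
  step 12: ref 2 -> FAULT, evict 6, frames=[4,2,3] (faults so far: 8)
  step 13: ref 7 -> FAULT, evict 3, frames=[4,2,7] (faults so far: 9)
  step 14: ref 1 -> FAULT, evict 4, frames=[1,2,7] (faults so far: 10)
  FIFO total faults: 10
--- LRU ---
  step 0: ref 1 -> FAULT, frames=[1,-,-] (faults so far: 1)
  step 1: ref 7 -> FAULT, frames=[1,7,-] (faults so far: 2)
  step 2: ref 1 -> HIT, frames=[1,7,-] (faults so far: 2)
  step 3: ref 1 -> HIT, frames=[1,7,-] (faults so far: 2)
  step 4: ref 5 -> FAULT, frames=[1,7,5] (faults so far: 3)
  step 5: ref 7 -> HIT, frames=[1,7,5] (faults so far: 3)
  step 6: ref 5 -> HIT, frames=[1,7,5] (faults so far: 3)
  step 7: ref 1 -> HIT, frames=[1,7,5] (faults so far: 3)
  step 8: ref 2 -> FAULT, evict 7, frames=[1,2,5] (faults so far: 4)
  step 9: ref 6 -> FAULT, evict 5, frames=[1,2,6] (faults so far: 5)
  step 10: ref 3 -> FAULT, evict 1, frames=[3,2,6] (faults so far: 6)
  step 11: ref 4 -> FAULT, evict 2, frames=[3,4,6] (faults so far: 7)
  step 12: ref 2 -> FAULT, evict 6, frames=[3,4,2] (faults so far: 8)
  step 13: ref 7 -> FAULT, evict 3, frames=[7,4,2] (faults so far: 9)
  step 14: ref 1 -> FAULT, evict 4, frames=[7,1,2] (faults so far: 10)
  LRU total faults: 10
--- Optimal ---
  step 0: ref 1 -> FAULT, frames=[1,-,-] (faults so far: 1)
  step 1: ref 7 -> FAULT, frames=[1,7,-] (faults so far: 2)
  step 2: ref 1 -> HIT, frames=[1,7,-] (faults so far: 2)
  step 3: ref 1 -> HIT, frames=[1,7,-] (faults so far: 2)
  step 4: ref 5 -> FAULT, frames=[1,7,5] (faults so far: 3)
  step 5: ref 7 -> HIT, frames=[1,7,5] (faults so far: 3)
  step 6: ref 5 -> HIT, frames=[1,7,5] (faults so far: 3)
  step 7: ref 1 -> HIT, frames=[1,7,5] (faults so far: 3)
  step 8: ref 2 -> FAULT, evict 5, frames=[1,7,2] (faults so far: 4)
  step 9: ref 6 -> FAULT, evict 1, frames=[6,7,2] (faults so far: 5)
  step 10: ref 3 -> FAULT, evict 6, frames=[3,7,2] (faults so far: 6)
  step 11: ref 4 -> FAULT, evict 3, frames=[4,7,2] (faults so far: 7)
  step 12: ref 2 -> HIT, frames=[4,7,2] (faults so far: 7)
  step 13: ref 7 -> HIT, frames=[4,7,2] (faults so far: 7)
  step 14: ref 1 -> FAULT, evict 2, frames=[4,7,1] (faults so far: 8)
  Optimal total faults: 8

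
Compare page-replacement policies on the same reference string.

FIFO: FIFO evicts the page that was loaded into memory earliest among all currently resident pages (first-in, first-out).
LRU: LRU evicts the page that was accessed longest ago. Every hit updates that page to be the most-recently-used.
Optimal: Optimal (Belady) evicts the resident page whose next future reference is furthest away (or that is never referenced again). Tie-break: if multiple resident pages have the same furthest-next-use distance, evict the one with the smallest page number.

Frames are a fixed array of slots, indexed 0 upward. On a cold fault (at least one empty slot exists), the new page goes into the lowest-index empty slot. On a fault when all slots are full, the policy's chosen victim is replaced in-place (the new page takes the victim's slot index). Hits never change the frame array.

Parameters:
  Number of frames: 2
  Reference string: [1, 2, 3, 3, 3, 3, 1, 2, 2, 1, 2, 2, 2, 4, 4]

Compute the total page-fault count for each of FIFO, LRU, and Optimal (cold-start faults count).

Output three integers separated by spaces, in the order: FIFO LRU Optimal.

Answer: 6 6 5

Derivation:
--- FIFO ---
  step 0: ref 1 -> FAULT, frames=[1,-] (faults so far: 1)
  step 1: ref 2 -> FAULT, frames=[1,2] (faults so far: 2)
  step 2: ref 3 -> FAULT, evict 1, frames=[3,2] (faults so far: 3)
  step 3: ref 3 -> HIT, frames=[3,2] (faults so far: 3)
  step 4: ref 3 -> HIT, frames=[3,2] (faults so far: 3)
  step 5: ref 3 -> HIT, frames=[3,2] (faults so far: 3)
  step 6: ref 1 -> FAULT, evict 2, frames=[3,1] (faults so far: 4)
  step 7: ref 2 -> FAULT, evict 3, frames=[2,1] (faults so far: 5)
  step 8: ref 2 -> HIT, frames=[2,1] (faults so far: 5)
  step 9: ref 1 -> HIT, frames=[2,1] (faults so far: 5)
  step 10: ref 2 -> HIT, frames=[2,1] (faults so far: 5)
  step 11: ref 2 -> HIT, frames=[2,1] (faults so far: 5)
  step 12: ref 2 -> HIT, frames=[2,1] (faults so far: 5)
  step 13: ref 4 -> FAULT, evict 1, frames=[2,4] (faults so far: 6)
  step 14: ref 4 -> HIT, frames=[2,4] (faults so far: 6)
  FIFO total faults: 6
--- LRU ---
  step 0: ref 1 -> FAULT, frames=[1,-] (faults so far: 1)
  step 1: ref 2 -> FAULT, frames=[1,2] (faults so far: 2)
  step 2: ref 3 -> FAULT, evict 1, frames=[3,2] (faults so far: 3)
  step 3: ref 3 -> HIT, frames=[3,2] (faults so far: 3)
  step 4: ref 3 -> HIT, frames=[3,2] (faults so far: 3)
  step 5: ref 3 -> HIT, frames=[3,2] (faults so far: 3)
  step 6: ref 1 -> FAULT, evict 2, frames=[3,1] (faults so far: 4)
  step 7: ref 2 -> FAULT, evict 3, frames=[2,1] (faults so far: 5)
  step 8: ref 2 -> HIT, frames=[2,1] (faults so far: 5)
  step 9: ref 1 -> HIT, frames=[2,1] (faults so far: 5)
  step 10: ref 2 -> HIT, frames=[2,1] (faults so far: 5)
  step 11: ref 2 -> HIT, frames=[2,1] (faults so far: 5)
  step 12: ref 2 -> HIT, frames=[2,1] (faults so far: 5)
  step 13: ref 4 -> FAULT, evict 1, frames=[2,4] (faults so far: 6)
  step 14: ref 4 -> HIT, frames=[2,4] (faults so far: 6)
  LRU total faults: 6
--- Optimal ---
  step 0: ref 1 -> FAULT, frames=[1,-] (faults so far: 1)
  step 1: ref 2 -> FAULT, frames=[1,2] (faults so far: 2)
  step 2: ref 3 -> FAULT, evict 2, frames=[1,3] (faults so far: 3)
  step 3: ref 3 -> HIT, frames=[1,3] (faults so far: 3)
  step 4: ref 3 -> HIT, frames=[1,3] (faults so far: 3)
  step 5: ref 3 -> HIT, frames=[1,3] (faults so far: 3)
  step 6: ref 1 -> HIT, frames=[1,3] (faults so far: 3)
  step 7: ref 2 -> FAULT, evict 3, frames=[1,2] (faults so far: 4)
  step 8: ref 2 -> HIT, frames=[1,2] (faults so far: 4)
  step 9: ref 1 -> HIT, frames=[1,2] (faults so far: 4)
  step 10: ref 2 -> HIT, frames=[1,2] (faults so far: 4)
  step 11: ref 2 -> HIT, frames=[1,2] (faults so far: 4)
  step 12: ref 2 -> HIT, frames=[1,2] (faults so far: 4)
  step 13: ref 4 -> FAULT, evict 1, frames=[4,2] (faults so far: 5)
  step 14: ref 4 -> HIT, frames=[4,2] (faults so far: 5)
  Optimal total faults: 5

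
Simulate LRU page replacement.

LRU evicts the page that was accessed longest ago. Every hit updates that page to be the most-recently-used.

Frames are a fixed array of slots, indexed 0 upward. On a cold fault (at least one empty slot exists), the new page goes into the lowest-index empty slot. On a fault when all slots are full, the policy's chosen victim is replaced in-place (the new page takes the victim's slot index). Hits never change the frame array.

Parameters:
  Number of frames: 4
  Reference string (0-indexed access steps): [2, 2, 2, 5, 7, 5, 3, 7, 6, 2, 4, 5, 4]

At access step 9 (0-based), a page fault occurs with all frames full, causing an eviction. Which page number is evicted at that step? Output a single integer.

Step 0: ref 2 -> FAULT, frames=[2,-,-,-]
Step 1: ref 2 -> HIT, frames=[2,-,-,-]
Step 2: ref 2 -> HIT, frames=[2,-,-,-]
Step 3: ref 5 -> FAULT, frames=[2,5,-,-]
Step 4: ref 7 -> FAULT, frames=[2,5,7,-]
Step 5: ref 5 -> HIT, frames=[2,5,7,-]
Step 6: ref 3 -> FAULT, frames=[2,5,7,3]
Step 7: ref 7 -> HIT, frames=[2,5,7,3]
Step 8: ref 6 -> FAULT, evict 2, frames=[6,5,7,3]
Step 9: ref 2 -> FAULT, evict 5, frames=[6,2,7,3]
At step 9: evicted page 5

Answer: 5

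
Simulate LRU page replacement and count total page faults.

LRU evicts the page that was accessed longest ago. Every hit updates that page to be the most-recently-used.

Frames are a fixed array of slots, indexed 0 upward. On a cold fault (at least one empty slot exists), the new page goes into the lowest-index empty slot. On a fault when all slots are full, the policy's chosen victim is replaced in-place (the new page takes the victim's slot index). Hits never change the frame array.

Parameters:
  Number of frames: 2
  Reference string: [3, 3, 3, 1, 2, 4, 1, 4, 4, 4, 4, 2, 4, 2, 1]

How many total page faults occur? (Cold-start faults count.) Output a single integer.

Answer: 7

Derivation:
Step 0: ref 3 → FAULT, frames=[3,-]
Step 1: ref 3 → HIT, frames=[3,-]
Step 2: ref 3 → HIT, frames=[3,-]
Step 3: ref 1 → FAULT, frames=[3,1]
Step 4: ref 2 → FAULT (evict 3), frames=[2,1]
Step 5: ref 4 → FAULT (evict 1), frames=[2,4]
Step 6: ref 1 → FAULT (evict 2), frames=[1,4]
Step 7: ref 4 → HIT, frames=[1,4]
Step 8: ref 4 → HIT, frames=[1,4]
Step 9: ref 4 → HIT, frames=[1,4]
Step 10: ref 4 → HIT, frames=[1,4]
Step 11: ref 2 → FAULT (evict 1), frames=[2,4]
Step 12: ref 4 → HIT, frames=[2,4]
Step 13: ref 2 → HIT, frames=[2,4]
Step 14: ref 1 → FAULT (evict 4), frames=[2,1]
Total faults: 7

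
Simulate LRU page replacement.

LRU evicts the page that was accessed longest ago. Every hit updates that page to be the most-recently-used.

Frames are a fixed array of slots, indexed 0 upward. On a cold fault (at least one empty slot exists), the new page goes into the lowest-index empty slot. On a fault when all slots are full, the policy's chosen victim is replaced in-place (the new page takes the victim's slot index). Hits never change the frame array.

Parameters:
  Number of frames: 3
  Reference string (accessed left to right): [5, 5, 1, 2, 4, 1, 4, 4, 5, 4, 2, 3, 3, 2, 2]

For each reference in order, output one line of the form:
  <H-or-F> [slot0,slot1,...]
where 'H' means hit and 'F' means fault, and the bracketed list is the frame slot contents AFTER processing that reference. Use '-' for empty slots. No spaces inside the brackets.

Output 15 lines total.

F [5,-,-]
H [5,-,-]
F [5,1,-]
F [5,1,2]
F [4,1,2]
H [4,1,2]
H [4,1,2]
H [4,1,2]
F [4,1,5]
H [4,1,5]
F [4,2,5]
F [4,2,3]
H [4,2,3]
H [4,2,3]
H [4,2,3]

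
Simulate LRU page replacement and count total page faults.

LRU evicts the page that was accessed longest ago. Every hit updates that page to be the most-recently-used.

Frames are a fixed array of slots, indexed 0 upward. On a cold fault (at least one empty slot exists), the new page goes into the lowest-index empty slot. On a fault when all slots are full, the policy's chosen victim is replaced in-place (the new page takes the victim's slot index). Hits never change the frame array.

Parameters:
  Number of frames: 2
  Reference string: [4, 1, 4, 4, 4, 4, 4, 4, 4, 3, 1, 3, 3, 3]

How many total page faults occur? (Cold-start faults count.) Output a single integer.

Answer: 4

Derivation:
Step 0: ref 4 → FAULT, frames=[4,-]
Step 1: ref 1 → FAULT, frames=[4,1]
Step 2: ref 4 → HIT, frames=[4,1]
Step 3: ref 4 → HIT, frames=[4,1]
Step 4: ref 4 → HIT, frames=[4,1]
Step 5: ref 4 → HIT, frames=[4,1]
Step 6: ref 4 → HIT, frames=[4,1]
Step 7: ref 4 → HIT, frames=[4,1]
Step 8: ref 4 → HIT, frames=[4,1]
Step 9: ref 3 → FAULT (evict 1), frames=[4,3]
Step 10: ref 1 → FAULT (evict 4), frames=[1,3]
Step 11: ref 3 → HIT, frames=[1,3]
Step 12: ref 3 → HIT, frames=[1,3]
Step 13: ref 3 → HIT, frames=[1,3]
Total faults: 4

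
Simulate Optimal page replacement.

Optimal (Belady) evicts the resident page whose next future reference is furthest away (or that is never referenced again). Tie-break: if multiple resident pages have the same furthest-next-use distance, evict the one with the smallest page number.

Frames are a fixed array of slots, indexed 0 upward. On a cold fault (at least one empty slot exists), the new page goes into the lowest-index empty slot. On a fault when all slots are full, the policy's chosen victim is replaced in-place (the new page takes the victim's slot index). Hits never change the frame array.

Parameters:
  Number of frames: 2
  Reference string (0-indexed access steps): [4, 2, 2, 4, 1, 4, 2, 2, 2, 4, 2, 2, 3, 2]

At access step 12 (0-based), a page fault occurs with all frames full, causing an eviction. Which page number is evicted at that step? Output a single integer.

Answer: 4

Derivation:
Step 0: ref 4 -> FAULT, frames=[4,-]
Step 1: ref 2 -> FAULT, frames=[4,2]
Step 2: ref 2 -> HIT, frames=[4,2]
Step 3: ref 4 -> HIT, frames=[4,2]
Step 4: ref 1 -> FAULT, evict 2, frames=[4,1]
Step 5: ref 4 -> HIT, frames=[4,1]
Step 6: ref 2 -> FAULT, evict 1, frames=[4,2]
Step 7: ref 2 -> HIT, frames=[4,2]
Step 8: ref 2 -> HIT, frames=[4,2]
Step 9: ref 4 -> HIT, frames=[4,2]
Step 10: ref 2 -> HIT, frames=[4,2]
Step 11: ref 2 -> HIT, frames=[4,2]
Step 12: ref 3 -> FAULT, evict 4, frames=[3,2]
At step 12: evicted page 4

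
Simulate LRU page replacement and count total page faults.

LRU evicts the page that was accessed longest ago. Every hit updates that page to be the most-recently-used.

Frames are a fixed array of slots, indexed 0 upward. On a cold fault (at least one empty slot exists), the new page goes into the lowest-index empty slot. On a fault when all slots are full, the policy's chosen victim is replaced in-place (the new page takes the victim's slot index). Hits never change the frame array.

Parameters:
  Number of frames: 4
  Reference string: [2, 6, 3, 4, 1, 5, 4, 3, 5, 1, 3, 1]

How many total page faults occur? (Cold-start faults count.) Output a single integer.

Answer: 6

Derivation:
Step 0: ref 2 → FAULT, frames=[2,-,-,-]
Step 1: ref 6 → FAULT, frames=[2,6,-,-]
Step 2: ref 3 → FAULT, frames=[2,6,3,-]
Step 3: ref 4 → FAULT, frames=[2,6,3,4]
Step 4: ref 1 → FAULT (evict 2), frames=[1,6,3,4]
Step 5: ref 5 → FAULT (evict 6), frames=[1,5,3,4]
Step 6: ref 4 → HIT, frames=[1,5,3,4]
Step 7: ref 3 → HIT, frames=[1,5,3,4]
Step 8: ref 5 → HIT, frames=[1,5,3,4]
Step 9: ref 1 → HIT, frames=[1,5,3,4]
Step 10: ref 3 → HIT, frames=[1,5,3,4]
Step 11: ref 1 → HIT, frames=[1,5,3,4]
Total faults: 6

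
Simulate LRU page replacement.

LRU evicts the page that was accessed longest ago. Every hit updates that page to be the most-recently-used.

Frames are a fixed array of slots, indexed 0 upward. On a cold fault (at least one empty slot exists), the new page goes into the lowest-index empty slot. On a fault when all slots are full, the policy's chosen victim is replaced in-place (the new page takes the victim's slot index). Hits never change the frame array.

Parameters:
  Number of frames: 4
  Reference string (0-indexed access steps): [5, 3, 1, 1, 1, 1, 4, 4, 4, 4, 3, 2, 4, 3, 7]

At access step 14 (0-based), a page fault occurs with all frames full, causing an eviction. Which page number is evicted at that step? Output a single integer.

Step 0: ref 5 -> FAULT, frames=[5,-,-,-]
Step 1: ref 3 -> FAULT, frames=[5,3,-,-]
Step 2: ref 1 -> FAULT, frames=[5,3,1,-]
Step 3: ref 1 -> HIT, frames=[5,3,1,-]
Step 4: ref 1 -> HIT, frames=[5,3,1,-]
Step 5: ref 1 -> HIT, frames=[5,3,1,-]
Step 6: ref 4 -> FAULT, frames=[5,3,1,4]
Step 7: ref 4 -> HIT, frames=[5,3,1,4]
Step 8: ref 4 -> HIT, frames=[5,3,1,4]
Step 9: ref 4 -> HIT, frames=[5,3,1,4]
Step 10: ref 3 -> HIT, frames=[5,3,1,4]
Step 11: ref 2 -> FAULT, evict 5, frames=[2,3,1,4]
Step 12: ref 4 -> HIT, frames=[2,3,1,4]
Step 13: ref 3 -> HIT, frames=[2,3,1,4]
Step 14: ref 7 -> FAULT, evict 1, frames=[2,3,7,4]
At step 14: evicted page 1

Answer: 1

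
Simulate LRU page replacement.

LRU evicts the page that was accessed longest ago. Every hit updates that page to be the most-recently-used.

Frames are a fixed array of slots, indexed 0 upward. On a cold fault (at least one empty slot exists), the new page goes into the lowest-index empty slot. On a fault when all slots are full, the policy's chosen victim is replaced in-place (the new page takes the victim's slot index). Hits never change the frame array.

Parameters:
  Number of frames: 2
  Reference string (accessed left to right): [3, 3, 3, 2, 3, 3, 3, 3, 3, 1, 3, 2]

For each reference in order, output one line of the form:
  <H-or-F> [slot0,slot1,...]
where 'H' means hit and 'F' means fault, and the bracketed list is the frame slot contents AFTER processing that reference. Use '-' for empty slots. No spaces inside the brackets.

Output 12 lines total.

F [3,-]
H [3,-]
H [3,-]
F [3,2]
H [3,2]
H [3,2]
H [3,2]
H [3,2]
H [3,2]
F [3,1]
H [3,1]
F [3,2]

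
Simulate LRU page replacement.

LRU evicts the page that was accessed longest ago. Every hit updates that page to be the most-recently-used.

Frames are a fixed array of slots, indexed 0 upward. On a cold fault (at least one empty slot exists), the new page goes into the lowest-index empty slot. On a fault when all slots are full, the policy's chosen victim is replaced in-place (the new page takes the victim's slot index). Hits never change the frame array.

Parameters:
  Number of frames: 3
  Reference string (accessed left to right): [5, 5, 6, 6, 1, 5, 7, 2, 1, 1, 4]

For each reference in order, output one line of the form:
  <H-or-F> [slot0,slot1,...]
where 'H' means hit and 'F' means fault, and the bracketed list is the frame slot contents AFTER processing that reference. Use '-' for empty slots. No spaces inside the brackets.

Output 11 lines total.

F [5,-,-]
H [5,-,-]
F [5,6,-]
H [5,6,-]
F [5,6,1]
H [5,6,1]
F [5,7,1]
F [5,7,2]
F [1,7,2]
H [1,7,2]
F [1,4,2]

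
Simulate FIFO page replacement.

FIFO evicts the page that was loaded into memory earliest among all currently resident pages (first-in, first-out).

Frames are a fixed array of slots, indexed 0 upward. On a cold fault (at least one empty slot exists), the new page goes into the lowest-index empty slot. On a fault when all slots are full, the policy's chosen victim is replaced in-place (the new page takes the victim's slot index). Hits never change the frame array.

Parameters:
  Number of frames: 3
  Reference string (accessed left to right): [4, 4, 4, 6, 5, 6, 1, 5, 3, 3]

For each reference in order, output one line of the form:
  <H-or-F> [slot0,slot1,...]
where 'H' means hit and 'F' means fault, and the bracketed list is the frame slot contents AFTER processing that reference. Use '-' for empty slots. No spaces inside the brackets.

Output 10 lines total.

F [4,-,-]
H [4,-,-]
H [4,-,-]
F [4,6,-]
F [4,6,5]
H [4,6,5]
F [1,6,5]
H [1,6,5]
F [1,3,5]
H [1,3,5]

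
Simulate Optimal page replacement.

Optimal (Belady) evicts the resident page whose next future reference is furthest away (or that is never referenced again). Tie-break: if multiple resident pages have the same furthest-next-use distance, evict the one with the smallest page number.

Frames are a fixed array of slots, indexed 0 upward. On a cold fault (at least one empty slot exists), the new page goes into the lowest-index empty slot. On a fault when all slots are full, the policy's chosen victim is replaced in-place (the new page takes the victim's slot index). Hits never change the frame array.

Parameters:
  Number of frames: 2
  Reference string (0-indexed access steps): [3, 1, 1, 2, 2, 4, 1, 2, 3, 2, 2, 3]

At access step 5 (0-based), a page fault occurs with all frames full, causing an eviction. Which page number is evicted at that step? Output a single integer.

Step 0: ref 3 -> FAULT, frames=[3,-]
Step 1: ref 1 -> FAULT, frames=[3,1]
Step 2: ref 1 -> HIT, frames=[3,1]
Step 3: ref 2 -> FAULT, evict 3, frames=[2,1]
Step 4: ref 2 -> HIT, frames=[2,1]
Step 5: ref 4 -> FAULT, evict 2, frames=[4,1]
At step 5: evicted page 2

Answer: 2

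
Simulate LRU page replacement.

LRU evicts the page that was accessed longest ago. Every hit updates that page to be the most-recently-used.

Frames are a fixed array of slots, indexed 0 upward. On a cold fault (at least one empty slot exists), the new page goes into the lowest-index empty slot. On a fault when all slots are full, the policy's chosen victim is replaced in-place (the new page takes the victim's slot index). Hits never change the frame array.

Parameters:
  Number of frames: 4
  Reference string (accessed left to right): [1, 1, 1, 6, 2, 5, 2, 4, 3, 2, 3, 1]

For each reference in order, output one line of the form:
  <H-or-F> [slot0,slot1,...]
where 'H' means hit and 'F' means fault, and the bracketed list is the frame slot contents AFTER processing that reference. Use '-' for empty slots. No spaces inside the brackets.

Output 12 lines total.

F [1,-,-,-]
H [1,-,-,-]
H [1,-,-,-]
F [1,6,-,-]
F [1,6,2,-]
F [1,6,2,5]
H [1,6,2,5]
F [4,6,2,5]
F [4,3,2,5]
H [4,3,2,5]
H [4,3,2,5]
F [4,3,2,1]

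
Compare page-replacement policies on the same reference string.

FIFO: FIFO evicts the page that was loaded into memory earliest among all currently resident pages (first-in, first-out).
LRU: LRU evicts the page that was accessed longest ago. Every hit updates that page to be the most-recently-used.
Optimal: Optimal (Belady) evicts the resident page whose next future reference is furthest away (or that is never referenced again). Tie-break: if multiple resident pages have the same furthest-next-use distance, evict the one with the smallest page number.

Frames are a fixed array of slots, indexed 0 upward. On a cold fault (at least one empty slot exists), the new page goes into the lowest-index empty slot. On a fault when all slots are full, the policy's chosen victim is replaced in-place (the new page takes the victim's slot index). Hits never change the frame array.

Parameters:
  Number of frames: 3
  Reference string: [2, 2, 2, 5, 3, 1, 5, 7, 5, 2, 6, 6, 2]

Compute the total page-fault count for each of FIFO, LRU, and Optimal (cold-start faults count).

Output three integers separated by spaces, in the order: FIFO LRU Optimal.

Answer: 8 7 6

Derivation:
--- FIFO ---
  step 0: ref 2 -> FAULT, frames=[2,-,-] (faults so far: 1)
  step 1: ref 2 -> HIT, frames=[2,-,-] (faults so far: 1)
  step 2: ref 2 -> HIT, frames=[2,-,-] (faults so far: 1)
  step 3: ref 5 -> FAULT, frames=[2,5,-] (faults so far: 2)
  step 4: ref 3 -> FAULT, frames=[2,5,3] (faults so far: 3)
  step 5: ref 1 -> FAULT, evict 2, frames=[1,5,3] (faults so far: 4)
  step 6: ref 5 -> HIT, frames=[1,5,3] (faults so far: 4)
  step 7: ref 7 -> FAULT, evict 5, frames=[1,7,3] (faults so far: 5)
  step 8: ref 5 -> FAULT, evict 3, frames=[1,7,5] (faults so far: 6)
  step 9: ref 2 -> FAULT, evict 1, frames=[2,7,5] (faults so far: 7)
  step 10: ref 6 -> FAULT, evict 7, frames=[2,6,5] (faults so far: 8)
  step 11: ref 6 -> HIT, frames=[2,6,5] (faults so far: 8)
  step 12: ref 2 -> HIT, frames=[2,6,5] (faults so far: 8)
  FIFO total faults: 8
--- LRU ---
  step 0: ref 2 -> FAULT, frames=[2,-,-] (faults so far: 1)
  step 1: ref 2 -> HIT, frames=[2,-,-] (faults so far: 1)
  step 2: ref 2 -> HIT, frames=[2,-,-] (faults so far: 1)
  step 3: ref 5 -> FAULT, frames=[2,5,-] (faults so far: 2)
  step 4: ref 3 -> FAULT, frames=[2,5,3] (faults so far: 3)
  step 5: ref 1 -> FAULT, evict 2, frames=[1,5,3] (faults so far: 4)
  step 6: ref 5 -> HIT, frames=[1,5,3] (faults so far: 4)
  step 7: ref 7 -> FAULT, evict 3, frames=[1,5,7] (faults so far: 5)
  step 8: ref 5 -> HIT, frames=[1,5,7] (faults so far: 5)
  step 9: ref 2 -> FAULT, evict 1, frames=[2,5,7] (faults so far: 6)
  step 10: ref 6 -> FAULT, evict 7, frames=[2,5,6] (faults so far: 7)
  step 11: ref 6 -> HIT, frames=[2,5,6] (faults so far: 7)
  step 12: ref 2 -> HIT, frames=[2,5,6] (faults so far: 7)
  LRU total faults: 7
--- Optimal ---
  step 0: ref 2 -> FAULT, frames=[2,-,-] (faults so far: 1)
  step 1: ref 2 -> HIT, frames=[2,-,-] (faults so far: 1)
  step 2: ref 2 -> HIT, frames=[2,-,-] (faults so far: 1)
  step 3: ref 5 -> FAULT, frames=[2,5,-] (faults so far: 2)
  step 4: ref 3 -> FAULT, frames=[2,5,3] (faults so far: 3)
  step 5: ref 1 -> FAULT, evict 3, frames=[2,5,1] (faults so far: 4)
  step 6: ref 5 -> HIT, frames=[2,5,1] (faults so far: 4)
  step 7: ref 7 -> FAULT, evict 1, frames=[2,5,7] (faults so far: 5)
  step 8: ref 5 -> HIT, frames=[2,5,7] (faults so far: 5)
  step 9: ref 2 -> HIT, frames=[2,5,7] (faults so far: 5)
  step 10: ref 6 -> FAULT, evict 5, frames=[2,6,7] (faults so far: 6)
  step 11: ref 6 -> HIT, frames=[2,6,7] (faults so far: 6)
  step 12: ref 2 -> HIT, frames=[2,6,7] (faults so far: 6)
  Optimal total faults: 6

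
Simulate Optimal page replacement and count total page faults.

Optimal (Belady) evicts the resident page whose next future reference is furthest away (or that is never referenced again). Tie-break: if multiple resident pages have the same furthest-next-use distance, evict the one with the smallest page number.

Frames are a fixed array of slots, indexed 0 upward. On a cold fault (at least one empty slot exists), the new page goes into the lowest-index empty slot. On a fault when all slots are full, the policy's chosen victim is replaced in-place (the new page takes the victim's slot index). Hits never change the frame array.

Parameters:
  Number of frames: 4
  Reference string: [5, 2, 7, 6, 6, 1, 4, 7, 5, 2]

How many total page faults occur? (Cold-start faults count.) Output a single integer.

Answer: 6

Derivation:
Step 0: ref 5 → FAULT, frames=[5,-,-,-]
Step 1: ref 2 → FAULT, frames=[5,2,-,-]
Step 2: ref 7 → FAULT, frames=[5,2,7,-]
Step 3: ref 6 → FAULT, frames=[5,2,7,6]
Step 4: ref 6 → HIT, frames=[5,2,7,6]
Step 5: ref 1 → FAULT (evict 6), frames=[5,2,7,1]
Step 6: ref 4 → FAULT (evict 1), frames=[5,2,7,4]
Step 7: ref 7 → HIT, frames=[5,2,7,4]
Step 8: ref 5 → HIT, frames=[5,2,7,4]
Step 9: ref 2 → HIT, frames=[5,2,7,4]
Total faults: 6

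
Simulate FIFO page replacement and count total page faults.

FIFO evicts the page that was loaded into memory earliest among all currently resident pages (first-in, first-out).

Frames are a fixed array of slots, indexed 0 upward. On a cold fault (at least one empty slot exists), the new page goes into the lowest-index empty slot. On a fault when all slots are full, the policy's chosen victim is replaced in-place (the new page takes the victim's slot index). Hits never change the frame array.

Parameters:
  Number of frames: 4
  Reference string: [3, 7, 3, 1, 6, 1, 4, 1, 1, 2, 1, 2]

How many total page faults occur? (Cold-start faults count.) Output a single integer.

Answer: 6

Derivation:
Step 0: ref 3 → FAULT, frames=[3,-,-,-]
Step 1: ref 7 → FAULT, frames=[3,7,-,-]
Step 2: ref 3 → HIT, frames=[3,7,-,-]
Step 3: ref 1 → FAULT, frames=[3,7,1,-]
Step 4: ref 6 → FAULT, frames=[3,7,1,6]
Step 5: ref 1 → HIT, frames=[3,7,1,6]
Step 6: ref 4 → FAULT (evict 3), frames=[4,7,1,6]
Step 7: ref 1 → HIT, frames=[4,7,1,6]
Step 8: ref 1 → HIT, frames=[4,7,1,6]
Step 9: ref 2 → FAULT (evict 7), frames=[4,2,1,6]
Step 10: ref 1 → HIT, frames=[4,2,1,6]
Step 11: ref 2 → HIT, frames=[4,2,1,6]
Total faults: 6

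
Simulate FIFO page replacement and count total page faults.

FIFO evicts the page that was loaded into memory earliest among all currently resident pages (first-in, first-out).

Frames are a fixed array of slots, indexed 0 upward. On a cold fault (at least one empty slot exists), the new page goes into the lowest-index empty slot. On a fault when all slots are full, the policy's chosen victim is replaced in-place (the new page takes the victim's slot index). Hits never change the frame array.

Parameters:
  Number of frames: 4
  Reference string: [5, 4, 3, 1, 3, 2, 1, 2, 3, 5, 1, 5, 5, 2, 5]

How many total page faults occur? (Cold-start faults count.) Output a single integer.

Answer: 6

Derivation:
Step 0: ref 5 → FAULT, frames=[5,-,-,-]
Step 1: ref 4 → FAULT, frames=[5,4,-,-]
Step 2: ref 3 → FAULT, frames=[5,4,3,-]
Step 3: ref 1 → FAULT, frames=[5,4,3,1]
Step 4: ref 3 → HIT, frames=[5,4,3,1]
Step 5: ref 2 → FAULT (evict 5), frames=[2,4,3,1]
Step 6: ref 1 → HIT, frames=[2,4,3,1]
Step 7: ref 2 → HIT, frames=[2,4,3,1]
Step 8: ref 3 → HIT, frames=[2,4,3,1]
Step 9: ref 5 → FAULT (evict 4), frames=[2,5,3,1]
Step 10: ref 1 → HIT, frames=[2,5,3,1]
Step 11: ref 5 → HIT, frames=[2,5,3,1]
Step 12: ref 5 → HIT, frames=[2,5,3,1]
Step 13: ref 2 → HIT, frames=[2,5,3,1]
Step 14: ref 5 → HIT, frames=[2,5,3,1]
Total faults: 6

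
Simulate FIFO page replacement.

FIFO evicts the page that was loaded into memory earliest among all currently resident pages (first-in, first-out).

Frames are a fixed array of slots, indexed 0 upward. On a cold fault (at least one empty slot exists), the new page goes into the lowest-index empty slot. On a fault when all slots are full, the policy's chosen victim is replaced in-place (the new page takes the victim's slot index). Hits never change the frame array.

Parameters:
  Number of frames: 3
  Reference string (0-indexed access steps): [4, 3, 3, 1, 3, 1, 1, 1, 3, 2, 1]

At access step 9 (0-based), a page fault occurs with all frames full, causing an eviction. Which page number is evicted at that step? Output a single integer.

Answer: 4

Derivation:
Step 0: ref 4 -> FAULT, frames=[4,-,-]
Step 1: ref 3 -> FAULT, frames=[4,3,-]
Step 2: ref 3 -> HIT, frames=[4,3,-]
Step 3: ref 1 -> FAULT, frames=[4,3,1]
Step 4: ref 3 -> HIT, frames=[4,3,1]
Step 5: ref 1 -> HIT, frames=[4,3,1]
Step 6: ref 1 -> HIT, frames=[4,3,1]
Step 7: ref 1 -> HIT, frames=[4,3,1]
Step 8: ref 3 -> HIT, frames=[4,3,1]
Step 9: ref 2 -> FAULT, evict 4, frames=[2,3,1]
At step 9: evicted page 4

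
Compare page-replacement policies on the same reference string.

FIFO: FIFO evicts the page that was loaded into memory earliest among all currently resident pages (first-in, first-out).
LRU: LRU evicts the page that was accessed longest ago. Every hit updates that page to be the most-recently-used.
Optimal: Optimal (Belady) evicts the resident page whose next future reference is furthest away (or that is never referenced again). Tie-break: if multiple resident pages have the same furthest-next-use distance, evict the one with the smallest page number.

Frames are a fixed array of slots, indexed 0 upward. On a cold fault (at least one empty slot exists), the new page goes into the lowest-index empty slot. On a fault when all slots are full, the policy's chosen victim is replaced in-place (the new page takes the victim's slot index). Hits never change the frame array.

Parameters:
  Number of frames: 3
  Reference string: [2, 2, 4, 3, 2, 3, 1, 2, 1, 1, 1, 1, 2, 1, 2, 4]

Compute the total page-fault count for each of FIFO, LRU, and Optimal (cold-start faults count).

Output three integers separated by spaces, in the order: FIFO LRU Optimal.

--- FIFO ---
  step 0: ref 2 -> FAULT, frames=[2,-,-] (faults so far: 1)
  step 1: ref 2 -> HIT, frames=[2,-,-] (faults so far: 1)
  step 2: ref 4 -> FAULT, frames=[2,4,-] (faults so far: 2)
  step 3: ref 3 -> FAULT, frames=[2,4,3] (faults so far: 3)
  step 4: ref 2 -> HIT, frames=[2,4,3] (faults so far: 3)
  step 5: ref 3 -> HIT, frames=[2,4,3] (faults so far: 3)
  step 6: ref 1 -> FAULT, evict 2, frames=[1,4,3] (faults so far: 4)
  step 7: ref 2 -> FAULT, evict 4, frames=[1,2,3] (faults so far: 5)
  step 8: ref 1 -> HIT, frames=[1,2,3] (faults so far: 5)
  step 9: ref 1 -> HIT, frames=[1,2,3] (faults so far: 5)
  step 10: ref 1 -> HIT, frames=[1,2,3] (faults so far: 5)
  step 11: ref 1 -> HIT, frames=[1,2,3] (faults so far: 5)
  step 12: ref 2 -> HIT, frames=[1,2,3] (faults so far: 5)
  step 13: ref 1 -> HIT, frames=[1,2,3] (faults so far: 5)
  step 14: ref 2 -> HIT, frames=[1,2,3] (faults so far: 5)
  step 15: ref 4 -> FAULT, evict 3, frames=[1,2,4] (faults so far: 6)
  FIFO total faults: 6
--- LRU ---
  step 0: ref 2 -> FAULT, frames=[2,-,-] (faults so far: 1)
  step 1: ref 2 -> HIT, frames=[2,-,-] (faults so far: 1)
  step 2: ref 4 -> FAULT, frames=[2,4,-] (faults so far: 2)
  step 3: ref 3 -> FAULT, frames=[2,4,3] (faults so far: 3)
  step 4: ref 2 -> HIT, frames=[2,4,3] (faults so far: 3)
  step 5: ref 3 -> HIT, frames=[2,4,3] (faults so far: 3)
  step 6: ref 1 -> FAULT, evict 4, frames=[2,1,3] (faults so far: 4)
  step 7: ref 2 -> HIT, frames=[2,1,3] (faults so far: 4)
  step 8: ref 1 -> HIT, frames=[2,1,3] (faults so far: 4)
  step 9: ref 1 -> HIT, frames=[2,1,3] (faults so far: 4)
  step 10: ref 1 -> HIT, frames=[2,1,3] (faults so far: 4)
  step 11: ref 1 -> HIT, frames=[2,1,3] (faults so far: 4)
  step 12: ref 2 -> HIT, frames=[2,1,3] (faults so far: 4)
  step 13: ref 1 -> HIT, frames=[2,1,3] (faults so far: 4)
  step 14: ref 2 -> HIT, frames=[2,1,3] (faults so far: 4)
  step 15: ref 4 -> FAULT, evict 3, frames=[2,1,4] (faults so far: 5)
  LRU total faults: 5
--- Optimal ---
  step 0: ref 2 -> FAULT, frames=[2,-,-] (faults so far: 1)
  step 1: ref 2 -> HIT, frames=[2,-,-] (faults so far: 1)
  step 2: ref 4 -> FAULT, frames=[2,4,-] (faults so far: 2)
  step 3: ref 3 -> FAULT, frames=[2,4,3] (faults so far: 3)
  step 4: ref 2 -> HIT, frames=[2,4,3] (faults so far: 3)
  step 5: ref 3 -> HIT, frames=[2,4,3] (faults so far: 3)
  step 6: ref 1 -> FAULT, evict 3, frames=[2,4,1] (faults so far: 4)
  step 7: ref 2 -> HIT, frames=[2,4,1] (faults so far: 4)
  step 8: ref 1 -> HIT, frames=[2,4,1] (faults so far: 4)
  step 9: ref 1 -> HIT, frames=[2,4,1] (faults so far: 4)
  step 10: ref 1 -> HIT, frames=[2,4,1] (faults so far: 4)
  step 11: ref 1 -> HIT, frames=[2,4,1] (faults so far: 4)
  step 12: ref 2 -> HIT, frames=[2,4,1] (faults so far: 4)
  step 13: ref 1 -> HIT, frames=[2,4,1] (faults so far: 4)
  step 14: ref 2 -> HIT, frames=[2,4,1] (faults so far: 4)
  step 15: ref 4 -> HIT, frames=[2,4,1] (faults so far: 4)
  Optimal total faults: 4

Answer: 6 5 4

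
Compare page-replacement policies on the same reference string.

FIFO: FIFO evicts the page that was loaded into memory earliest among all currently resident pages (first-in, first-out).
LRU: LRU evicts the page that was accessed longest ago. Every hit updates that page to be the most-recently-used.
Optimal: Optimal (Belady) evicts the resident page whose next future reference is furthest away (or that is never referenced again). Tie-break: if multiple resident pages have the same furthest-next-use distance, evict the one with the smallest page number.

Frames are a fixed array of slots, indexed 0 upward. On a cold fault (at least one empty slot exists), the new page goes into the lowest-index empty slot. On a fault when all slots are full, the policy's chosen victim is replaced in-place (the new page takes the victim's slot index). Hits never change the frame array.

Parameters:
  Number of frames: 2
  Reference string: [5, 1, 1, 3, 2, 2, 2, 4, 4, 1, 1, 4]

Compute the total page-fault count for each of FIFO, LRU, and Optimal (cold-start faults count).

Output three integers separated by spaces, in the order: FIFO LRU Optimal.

--- FIFO ---
  step 0: ref 5 -> FAULT, frames=[5,-] (faults so far: 1)
  step 1: ref 1 -> FAULT, frames=[5,1] (faults so far: 2)
  step 2: ref 1 -> HIT, frames=[5,1] (faults so far: 2)
  step 3: ref 3 -> FAULT, evict 5, frames=[3,1] (faults so far: 3)
  step 4: ref 2 -> FAULT, evict 1, frames=[3,2] (faults so far: 4)
  step 5: ref 2 -> HIT, frames=[3,2] (faults so far: 4)
  step 6: ref 2 -> HIT, frames=[3,2] (faults so far: 4)
  step 7: ref 4 -> FAULT, evict 3, frames=[4,2] (faults so far: 5)
  step 8: ref 4 -> HIT, frames=[4,2] (faults so far: 5)
  step 9: ref 1 -> FAULT, evict 2, frames=[4,1] (faults so far: 6)
  step 10: ref 1 -> HIT, frames=[4,1] (faults so far: 6)
  step 11: ref 4 -> HIT, frames=[4,1] (faults so far: 6)
  FIFO total faults: 6
--- LRU ---
  step 0: ref 5 -> FAULT, frames=[5,-] (faults so far: 1)
  step 1: ref 1 -> FAULT, frames=[5,1] (faults so far: 2)
  step 2: ref 1 -> HIT, frames=[5,1] (faults so far: 2)
  step 3: ref 3 -> FAULT, evict 5, frames=[3,1] (faults so far: 3)
  step 4: ref 2 -> FAULT, evict 1, frames=[3,2] (faults so far: 4)
  step 5: ref 2 -> HIT, frames=[3,2] (faults so far: 4)
  step 6: ref 2 -> HIT, frames=[3,2] (faults so far: 4)
  step 7: ref 4 -> FAULT, evict 3, frames=[4,2] (faults so far: 5)
  step 8: ref 4 -> HIT, frames=[4,2] (faults so far: 5)
  step 9: ref 1 -> FAULT, evict 2, frames=[4,1] (faults so far: 6)
  step 10: ref 1 -> HIT, frames=[4,1] (faults so far: 6)
  step 11: ref 4 -> HIT, frames=[4,1] (faults so far: 6)
  LRU total faults: 6
--- Optimal ---
  step 0: ref 5 -> FAULT, frames=[5,-] (faults so far: 1)
  step 1: ref 1 -> FAULT, frames=[5,1] (faults so far: 2)
  step 2: ref 1 -> HIT, frames=[5,1] (faults so far: 2)
  step 3: ref 3 -> FAULT, evict 5, frames=[3,1] (faults so far: 3)
  step 4: ref 2 -> FAULT, evict 3, frames=[2,1] (faults so far: 4)
  step 5: ref 2 -> HIT, frames=[2,1] (faults so far: 4)
  step 6: ref 2 -> HIT, frames=[2,1] (faults so far: 4)
  step 7: ref 4 -> FAULT, evict 2, frames=[4,1] (faults so far: 5)
  step 8: ref 4 -> HIT, frames=[4,1] (faults so far: 5)
  step 9: ref 1 -> HIT, frames=[4,1] (faults so far: 5)
  step 10: ref 1 -> HIT, frames=[4,1] (faults so far: 5)
  step 11: ref 4 -> HIT, frames=[4,1] (faults so far: 5)
  Optimal total faults: 5

Answer: 6 6 5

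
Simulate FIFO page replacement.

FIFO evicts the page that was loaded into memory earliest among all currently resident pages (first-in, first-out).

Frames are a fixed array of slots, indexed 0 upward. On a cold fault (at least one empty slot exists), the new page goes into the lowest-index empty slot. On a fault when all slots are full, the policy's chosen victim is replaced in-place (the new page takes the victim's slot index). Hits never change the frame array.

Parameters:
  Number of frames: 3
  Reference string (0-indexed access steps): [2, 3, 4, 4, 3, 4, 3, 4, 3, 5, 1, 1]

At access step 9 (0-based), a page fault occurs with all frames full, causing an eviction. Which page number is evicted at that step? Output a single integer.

Answer: 2

Derivation:
Step 0: ref 2 -> FAULT, frames=[2,-,-]
Step 1: ref 3 -> FAULT, frames=[2,3,-]
Step 2: ref 4 -> FAULT, frames=[2,3,4]
Step 3: ref 4 -> HIT, frames=[2,3,4]
Step 4: ref 3 -> HIT, frames=[2,3,4]
Step 5: ref 4 -> HIT, frames=[2,3,4]
Step 6: ref 3 -> HIT, frames=[2,3,4]
Step 7: ref 4 -> HIT, frames=[2,3,4]
Step 8: ref 3 -> HIT, frames=[2,3,4]
Step 9: ref 5 -> FAULT, evict 2, frames=[5,3,4]
At step 9: evicted page 2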